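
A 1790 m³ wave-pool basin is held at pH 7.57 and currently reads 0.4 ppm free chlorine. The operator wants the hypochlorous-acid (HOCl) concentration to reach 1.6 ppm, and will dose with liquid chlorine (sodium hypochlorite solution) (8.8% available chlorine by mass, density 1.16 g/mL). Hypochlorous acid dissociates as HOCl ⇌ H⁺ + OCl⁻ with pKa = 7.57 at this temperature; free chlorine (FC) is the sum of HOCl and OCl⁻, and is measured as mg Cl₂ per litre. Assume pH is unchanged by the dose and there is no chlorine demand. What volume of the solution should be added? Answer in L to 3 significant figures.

49.1 L

Volume: 1790 m³ = 1,790,000 L.
[OCl⁻]/[HOCl] = 10^(pH − pKa) = 10^(7.57 − 7.57) = 1; fraction as HOCl = 1/(1 + 1) = 0.5.
Free chlorine required for 1.6 ppm HOCl: 1.6 / 0.5 = 3.2 ppm.
FC to add: 3.2 − 0.4 = 2.8 mg/L as Cl₂.
Cl₂ equivalent: 2.8 mg/L × 1,790,000 L = 5012 g.
Product at 8.8% available Cl: 5012 / 0.088 = 56,950 g.
Volume: 56,950 g ÷ 1.16 g/mL = 49,100 mL.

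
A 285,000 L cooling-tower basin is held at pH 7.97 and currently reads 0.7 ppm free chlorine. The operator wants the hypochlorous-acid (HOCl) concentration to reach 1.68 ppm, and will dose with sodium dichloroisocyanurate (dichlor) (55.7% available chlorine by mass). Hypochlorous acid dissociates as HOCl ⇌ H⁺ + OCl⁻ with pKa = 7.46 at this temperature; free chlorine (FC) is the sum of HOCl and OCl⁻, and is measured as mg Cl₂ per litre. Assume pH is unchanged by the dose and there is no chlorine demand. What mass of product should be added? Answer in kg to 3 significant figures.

[OCl⁻]/[HOCl] = 10^(pH − pKa) = 10^(7.97 − 7.46) = 3.236; fraction as HOCl = 1/(1 + 3.236) = 0.2361.
Free chlorine required for 1.68 ppm HOCl: 1.68 / 0.2361 = 7.116 ppm.
FC to add: 7.116 − 0.7 = 6.416 mg/L as Cl₂.
Cl₂ equivalent: 6.416 mg/L × 285,000 L = 1829 g.
Product at 55.7% available Cl: 1829 / 0.557 = 3283 g.

3.28 kg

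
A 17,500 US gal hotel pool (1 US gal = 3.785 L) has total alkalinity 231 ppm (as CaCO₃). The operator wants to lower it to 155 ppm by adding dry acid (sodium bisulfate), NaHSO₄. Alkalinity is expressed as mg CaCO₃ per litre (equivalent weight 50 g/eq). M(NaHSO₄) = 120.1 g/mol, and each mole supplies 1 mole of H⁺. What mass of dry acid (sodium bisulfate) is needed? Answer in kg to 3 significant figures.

Volume: 17,500 US gal × 3.785 L/gal = 66,238 L.
Alkalinity to neutralize: (231 − 155) = 76 mg/L as CaCO₃ × 66,238 L = 5034 g as CaCO₃.
Equivalents of H⁺ required: 5034 ÷ 50 g/eq = 100.7 eq = 100.7 mol NaHSO₄.
Mass of NaHSO₄: 100.7 × 120.1 = 12,090 g.

12.1 kg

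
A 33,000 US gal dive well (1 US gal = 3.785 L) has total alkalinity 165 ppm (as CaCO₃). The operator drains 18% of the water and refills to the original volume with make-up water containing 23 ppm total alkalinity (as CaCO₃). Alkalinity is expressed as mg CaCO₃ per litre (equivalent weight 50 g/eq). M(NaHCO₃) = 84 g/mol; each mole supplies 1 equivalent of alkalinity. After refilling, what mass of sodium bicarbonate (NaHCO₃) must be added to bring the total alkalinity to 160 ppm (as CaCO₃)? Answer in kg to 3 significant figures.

Volume: 33,000 US gal × 3.785 L/gal = 124,905 L.
After draining 18% and refilling: 165 × 0.82 + 23 × 0.18 = 139.44 ppm.
Deficit to target: 160 − 139.44 = 20.56 mg/L.
As CaCO₃: 20.56 mg/L × 124,905 L = 2568 g; ÷ 50 g/eq ÷ 1 = 51.36 mol NaHCO₃.
Mass: 51.36 × 84 = 4314 g.

4.31 kg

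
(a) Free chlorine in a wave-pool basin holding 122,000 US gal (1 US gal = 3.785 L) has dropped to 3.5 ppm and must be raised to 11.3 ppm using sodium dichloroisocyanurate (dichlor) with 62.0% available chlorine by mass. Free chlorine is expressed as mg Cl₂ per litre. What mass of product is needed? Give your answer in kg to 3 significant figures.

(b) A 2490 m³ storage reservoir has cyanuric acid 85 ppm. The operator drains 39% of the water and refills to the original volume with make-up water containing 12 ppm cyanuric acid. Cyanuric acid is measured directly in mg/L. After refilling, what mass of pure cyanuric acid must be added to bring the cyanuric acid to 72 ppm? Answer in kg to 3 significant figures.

(a) Volume: 122,000 US gal × 3.785 L/gal = 461,770 L.
(a) Chlorine deficit: 11.3 − 3.5 = 7.8 ppm = 7.8 mg/L as Cl₂.
(a) Cl₂ equivalent needed: 7.8 mg/L × 461,770 L = 3,602,000 mg = 3602 g.
(a) Product at 62.0% available chlorine: 3602 / 0.62 = 5809 g.

(b) Volume: 2490 m³ = 2,490,000 L.
(b) After draining 39% and refilling: 85 × 0.61 + 12 × 0.39 = 56.53 ppm.
(b) Deficit to target: 72 − 56.53 = 15.47 mg/L.
(b) Mass: 15.47 mg/L × 2,490,000 L = 38,520 g cyanuric acid.

(a) 5.81 kg; (b) 38.5 kg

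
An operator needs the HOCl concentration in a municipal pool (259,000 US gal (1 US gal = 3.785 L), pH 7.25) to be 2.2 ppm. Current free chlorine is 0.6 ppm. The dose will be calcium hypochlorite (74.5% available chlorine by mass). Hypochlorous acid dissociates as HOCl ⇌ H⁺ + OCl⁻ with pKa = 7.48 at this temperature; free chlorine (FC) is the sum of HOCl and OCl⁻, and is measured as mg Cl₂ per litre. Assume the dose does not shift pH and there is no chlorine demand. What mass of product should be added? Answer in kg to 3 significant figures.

3.81 kg

Volume: 259,000 US gal × 3.785 L/gal = 980,315 L.
[OCl⁻]/[HOCl] = 10^(pH − pKa) = 10^(7.25 − 7.48) = 0.5888; fraction as HOCl = 1/(1 + 0.5888) = 0.6294.
Free chlorine required for 2.2 ppm HOCl: 2.2 / 0.6294 = 3.495 ppm.
FC to add: 3.495 − 0.6 = 2.895 mg/L as Cl₂.
Cl₂ equivalent: 2.895 mg/L × 980,315 L = 2838 g.
Product at 74.5% available Cl: 2838 / 0.745 = 3810 g.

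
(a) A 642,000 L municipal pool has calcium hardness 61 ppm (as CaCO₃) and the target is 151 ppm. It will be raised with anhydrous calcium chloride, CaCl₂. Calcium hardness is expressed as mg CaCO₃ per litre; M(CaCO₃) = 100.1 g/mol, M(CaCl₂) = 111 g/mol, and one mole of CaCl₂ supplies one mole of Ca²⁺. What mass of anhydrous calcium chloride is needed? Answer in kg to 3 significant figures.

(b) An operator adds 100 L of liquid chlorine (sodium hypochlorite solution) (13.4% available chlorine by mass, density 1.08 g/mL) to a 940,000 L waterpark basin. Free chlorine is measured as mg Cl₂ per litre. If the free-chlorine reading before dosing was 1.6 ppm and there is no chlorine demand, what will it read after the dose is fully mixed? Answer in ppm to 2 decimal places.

(a) Hardness to add: (151 − 61) = 90 mg/L as CaCO₃ × 642,000 L = 57,780 g as CaCO₃.
(a) Moles of Ca²⁺ (1 mol Ca²⁺ ≡ 1 mol CaCO₃): 57,780 / 100.1 g/mol = 577.2 mol.
(a) Mass of CaCl₂: 577.2 × 111 = 64,070 g.

(b) Mass of solution: 100 L × 1000 mL/L × 1.08 g/mL = 108,000 g.
(b) Available chlorine delivered: 108,000 g × 0.134 = 14,470 g as Cl₂.
(b) Concentration rise: 14,470 g / 940,000 L = 15.4 mg/L = 15.40 ppm.
(b) Final FC: 1.6 + 15.40 = 17.00 ppm.

(a) 64.1 kg; (b) 17.00 ppm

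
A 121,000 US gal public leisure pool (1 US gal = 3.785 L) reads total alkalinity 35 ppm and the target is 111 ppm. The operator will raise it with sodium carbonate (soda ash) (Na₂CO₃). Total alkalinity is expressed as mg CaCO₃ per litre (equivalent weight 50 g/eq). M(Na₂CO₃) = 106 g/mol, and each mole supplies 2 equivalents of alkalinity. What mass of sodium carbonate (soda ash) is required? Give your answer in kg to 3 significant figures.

36.9 kg

Volume: 121,000 US gal × 3.785 L/gal = 457,985 L.
Alkalinity to add: (111 − 35) = 76 mg/L as CaCO₃ × 457,985 L = 34,810 g as CaCO₃.
Equivalents: 34,810 g ÷ 50 g/eq = 696.1 eq.
Each mole of Na₂CO₃ supplies 2 eq, so 696.1 / 2 = 348.1 mol.
Mass: 348.1 mol × 106 g/mol = 36,900 g.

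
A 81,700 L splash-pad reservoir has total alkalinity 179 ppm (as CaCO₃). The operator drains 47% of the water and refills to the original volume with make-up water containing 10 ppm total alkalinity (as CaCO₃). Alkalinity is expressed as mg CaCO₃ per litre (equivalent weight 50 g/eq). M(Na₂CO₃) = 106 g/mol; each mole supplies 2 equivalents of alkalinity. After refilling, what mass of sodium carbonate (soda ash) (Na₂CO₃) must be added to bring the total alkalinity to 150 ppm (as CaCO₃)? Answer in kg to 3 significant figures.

After draining 47% and refilling: 179 × 0.53 + 10 × 0.47 = 99.57 ppm.
Deficit to target: 150 − 99.57 = 50.43 mg/L.
As CaCO₃: 50.43 mg/L × 81,700 L = 4120 g; ÷ 50 g/eq ÷ 2 = 41.2 mol Na₂CO₃.
Mass: 41.2 × 106 = 4367 g.

4.37 kg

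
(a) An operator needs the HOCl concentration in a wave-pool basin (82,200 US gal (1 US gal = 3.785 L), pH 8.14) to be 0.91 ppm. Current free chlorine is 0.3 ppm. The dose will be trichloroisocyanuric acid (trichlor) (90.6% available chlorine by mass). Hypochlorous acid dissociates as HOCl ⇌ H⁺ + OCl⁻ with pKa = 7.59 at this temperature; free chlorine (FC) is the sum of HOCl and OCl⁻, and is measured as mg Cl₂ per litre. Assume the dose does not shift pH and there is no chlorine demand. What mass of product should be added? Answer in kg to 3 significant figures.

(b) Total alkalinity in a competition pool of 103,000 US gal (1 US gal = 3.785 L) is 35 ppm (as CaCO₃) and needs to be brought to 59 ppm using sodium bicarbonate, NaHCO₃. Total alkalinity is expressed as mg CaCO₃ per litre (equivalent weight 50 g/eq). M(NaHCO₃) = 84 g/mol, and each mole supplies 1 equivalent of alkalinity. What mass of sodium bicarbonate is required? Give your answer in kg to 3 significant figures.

(a) 1.32 kg; (b) 15.7 kg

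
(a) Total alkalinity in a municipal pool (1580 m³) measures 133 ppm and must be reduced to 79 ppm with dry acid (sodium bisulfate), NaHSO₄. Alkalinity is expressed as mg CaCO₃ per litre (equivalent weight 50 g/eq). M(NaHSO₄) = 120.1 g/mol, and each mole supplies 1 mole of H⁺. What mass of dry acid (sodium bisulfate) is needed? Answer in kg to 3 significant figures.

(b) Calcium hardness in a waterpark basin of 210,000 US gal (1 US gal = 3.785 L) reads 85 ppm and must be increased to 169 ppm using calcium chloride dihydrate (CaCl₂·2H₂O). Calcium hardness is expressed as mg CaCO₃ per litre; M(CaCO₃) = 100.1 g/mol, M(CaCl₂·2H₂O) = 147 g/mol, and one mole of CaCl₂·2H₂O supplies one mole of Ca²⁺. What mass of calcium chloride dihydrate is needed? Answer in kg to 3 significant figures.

(a) 205 kg; (b) 98.1 kg

(a) Volume: 1580 m³ = 1,580,000 L.
(a) Alkalinity to neutralize: (133 − 79) = 54 mg/L as CaCO₃ × 1,580,000 L = 85,320 g as CaCO₃.
(a) Equivalents of H⁺ required: 85,320 ÷ 50 g/eq = 1706 eq = 1706 mol NaHSO₄.
(a) Mass of NaHSO₄: 1706 × 120.1 = 204,900 g.

(b) Volume: 210,000 US gal × 3.785 L/gal = 794,850 L.
(b) Hardness to add: (169 − 85) = 84 mg/L as CaCO₃ × 794,850 L = 66,770 g as CaCO₃.
(b) Moles of Ca²⁺ (1 mol Ca²⁺ ≡ 1 mol CaCO₃): 66,770 / 100.1 g/mol = 667 mol.
(b) Mass of CaCl₂·2H₂O: 667 × 147 = 98,050 g.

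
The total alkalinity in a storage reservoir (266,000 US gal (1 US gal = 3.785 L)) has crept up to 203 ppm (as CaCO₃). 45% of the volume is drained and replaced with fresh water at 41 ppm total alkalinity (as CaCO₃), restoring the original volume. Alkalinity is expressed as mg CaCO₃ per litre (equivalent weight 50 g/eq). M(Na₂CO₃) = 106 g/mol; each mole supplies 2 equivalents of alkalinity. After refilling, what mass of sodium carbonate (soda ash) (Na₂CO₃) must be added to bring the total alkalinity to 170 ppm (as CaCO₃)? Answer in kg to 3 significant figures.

42.6 kg

Volume: 266,000 US gal × 3.785 L/gal = 1,006,810 L.
After draining 45% and refilling: 203 × 0.55 + 41 × 0.45 = 130.1 ppm.
Deficit to target: 170 − 130.1 = 39.9 mg/L.
As CaCO₃: 39.9 mg/L × 1,006,810 L = 40,170 g; ÷ 50 g/eq ÷ 2 = 401.7 mol Na₂CO₃.
Mass: 401.7 × 106 = 42,580 g.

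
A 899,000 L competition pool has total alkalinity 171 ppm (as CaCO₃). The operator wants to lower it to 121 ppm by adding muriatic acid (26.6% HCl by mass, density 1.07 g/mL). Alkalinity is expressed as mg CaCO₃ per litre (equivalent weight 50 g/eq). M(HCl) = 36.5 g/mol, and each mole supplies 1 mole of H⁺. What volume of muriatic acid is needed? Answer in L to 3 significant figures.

Alkalinity to neutralize: (171 − 121) = 50 mg/L as CaCO₃ × 899,000 L = 44,950 g as CaCO₃.
Equivalents of H⁺ required: 44,950 ÷ 50 g/eq = 899 eq = 899 mol HCl.
Mass of HCl: 899 × 36.5 = 32,810 g.
Mass of 26.6% solution: 32,810 / 0.266 = 123,400 g.
Volume: 123,400 g ÷ 1.07 g/mL = 115,300 mL.

115 L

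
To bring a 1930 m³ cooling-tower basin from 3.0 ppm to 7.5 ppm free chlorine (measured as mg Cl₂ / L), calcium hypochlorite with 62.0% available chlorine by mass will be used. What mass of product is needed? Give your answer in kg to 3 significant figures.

14.0 kg

Volume: 1930 m³ = 1,930,000 L.
Chlorine deficit: 7.5 − 3.0 = 4.5 ppm = 4.5 mg/L as Cl₂.
Cl₂ equivalent needed: 4.5 mg/L × 1,930,000 L = 8,685,000 mg = 8685 g.
Product at 62.0% available chlorine: 8685 / 0.62 = 14,010 g.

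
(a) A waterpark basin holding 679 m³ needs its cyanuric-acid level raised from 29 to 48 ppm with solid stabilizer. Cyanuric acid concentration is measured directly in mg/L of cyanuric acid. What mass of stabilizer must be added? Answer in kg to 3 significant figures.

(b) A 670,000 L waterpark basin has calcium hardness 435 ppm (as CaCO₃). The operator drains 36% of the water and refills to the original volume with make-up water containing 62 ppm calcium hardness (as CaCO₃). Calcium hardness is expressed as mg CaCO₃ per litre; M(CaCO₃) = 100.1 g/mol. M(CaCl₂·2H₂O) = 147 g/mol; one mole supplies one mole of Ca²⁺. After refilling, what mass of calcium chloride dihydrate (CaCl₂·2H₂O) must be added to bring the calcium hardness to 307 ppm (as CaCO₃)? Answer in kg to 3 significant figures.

(a) 12.9 kg; (b) 6.18 kg

(a) Volume: 679 m³ = 679,000 L.
(a) CYA to add: (48 − 29) = 19 mg/L × 679,000 L = 12,900 g cyanuric acid.

(b) After draining 36% and refilling: 435 × 0.64 + 62 × 0.36 = 300.72 ppm.
(b) Deficit to target: 307 − 300.72 = 6.28 mg/L.
(b) As CaCO₃: 6.28 mg/L × 670,000 L = 4208 g; ÷ 100.1 = 42.03 mol Ca²⁺.
(b) Mass: 42.03 × 147 = 6179 g.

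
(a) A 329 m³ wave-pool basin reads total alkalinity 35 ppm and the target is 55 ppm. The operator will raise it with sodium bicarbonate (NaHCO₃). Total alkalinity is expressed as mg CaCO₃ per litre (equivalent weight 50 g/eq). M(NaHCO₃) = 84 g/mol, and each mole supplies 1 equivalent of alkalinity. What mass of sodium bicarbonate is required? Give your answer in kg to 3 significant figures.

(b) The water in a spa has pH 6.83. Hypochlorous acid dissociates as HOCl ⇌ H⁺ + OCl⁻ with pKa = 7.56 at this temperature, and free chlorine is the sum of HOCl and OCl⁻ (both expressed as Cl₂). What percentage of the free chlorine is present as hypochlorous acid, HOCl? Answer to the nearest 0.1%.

(a) 11.1 kg; (b) 84.3%

(a) Volume: 329 m³ = 329,000 L.
(a) Alkalinity to add: (55 − 35) = 20 mg/L as CaCO₃ × 329,000 L = 6580 g as CaCO₃.
(a) Equivalents: 6580 g ÷ 50 g/eq = 131.6 eq.
(a) NaHCO₃ supplies 1 eq per mole → 131.6 mol.
(a) Mass: 131.6 mol × 84 g/mol = 11,050 g.

(b) [OCl⁻]/[HOCl] = 10^(pH − pKa) = 10^(6.83 − 7.56) = 10^-0.73 = 0.1862.
(b) Fraction as HOCl = 1 / (1 + 0.1862) = 0.843.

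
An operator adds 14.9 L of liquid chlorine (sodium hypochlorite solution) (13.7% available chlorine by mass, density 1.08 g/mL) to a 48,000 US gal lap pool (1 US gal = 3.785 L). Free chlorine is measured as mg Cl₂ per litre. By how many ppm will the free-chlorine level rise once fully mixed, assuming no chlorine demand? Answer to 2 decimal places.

12.13 ppm

Volume: 48,000 US gal × 3.785 L/gal = 181,680 L.
Mass of solution: 14.9 L × 1000 mL/L × 1.08 g/mL = 16,090 g.
Available chlorine delivered: 16,090 g × 0.137 = 2205 g as Cl₂.
Concentration rise: 2205 g / 181,680 L = 12.13 mg/L = 12.13 ppm.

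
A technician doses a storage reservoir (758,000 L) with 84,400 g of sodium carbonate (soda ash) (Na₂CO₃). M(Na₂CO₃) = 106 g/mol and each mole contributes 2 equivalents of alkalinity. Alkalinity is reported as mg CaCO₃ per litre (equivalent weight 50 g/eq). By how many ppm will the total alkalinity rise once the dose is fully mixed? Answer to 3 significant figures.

105 ppm

Moles of Na₂CO₃: 84,400 g ÷ 106 g/mol = 796.2 mol → 1592 eq of alkalinity.
As CaCO₃: 1592 eq × 50 g/eq = 79,620 g.
Rise: 79,620 g / 758,000 L × 1000 = 105 mg/L.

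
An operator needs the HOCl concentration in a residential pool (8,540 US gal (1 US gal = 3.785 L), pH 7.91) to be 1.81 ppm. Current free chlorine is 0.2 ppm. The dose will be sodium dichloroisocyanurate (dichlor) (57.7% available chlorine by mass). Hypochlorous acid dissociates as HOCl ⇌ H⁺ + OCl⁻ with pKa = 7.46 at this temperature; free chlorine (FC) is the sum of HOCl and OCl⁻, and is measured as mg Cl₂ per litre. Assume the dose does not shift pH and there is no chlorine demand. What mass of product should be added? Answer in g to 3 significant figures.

376 g

Volume: 8,540 US gal × 3.785 L/gal = 32,324 L.
[OCl⁻]/[HOCl] = 10^(pH − pKa) = 10^(7.91 − 7.46) = 2.818; fraction as HOCl = 1/(1 + 2.818) = 0.2619.
Free chlorine required for 1.81 ppm HOCl: 1.81 / 0.2619 = 6.911 ppm.
FC to add: 6.911 − 0.2 = 6.711 mg/L as Cl₂.
Cl₂ equivalent: 6.711 mg/L × 32,324 L = 216.9 g.
Product at 57.7% available Cl: 216.9 / 0.577 = 376 g.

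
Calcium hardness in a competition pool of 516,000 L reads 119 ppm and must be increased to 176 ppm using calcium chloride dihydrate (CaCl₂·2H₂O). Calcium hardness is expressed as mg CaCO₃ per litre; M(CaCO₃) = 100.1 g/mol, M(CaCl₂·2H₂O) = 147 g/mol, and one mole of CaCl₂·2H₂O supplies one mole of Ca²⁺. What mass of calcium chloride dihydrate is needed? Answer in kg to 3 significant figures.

43.2 kg

Hardness to add: (176 − 119) = 57 mg/L as CaCO₃ × 516,000 L = 29,410 g as CaCO₃.
Moles of Ca²⁺ (1 mol Ca²⁺ ≡ 1 mol CaCO₃): 29,410 / 100.1 g/mol = 293.8 mol.
Mass of CaCl₂·2H₂O: 293.8 × 147 = 43,190 g.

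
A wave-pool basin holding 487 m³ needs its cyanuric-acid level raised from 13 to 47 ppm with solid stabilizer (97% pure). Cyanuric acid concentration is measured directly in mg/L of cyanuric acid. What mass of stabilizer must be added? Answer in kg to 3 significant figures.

Volume: 487 m³ = 487,000 L.
CYA to add: (47 − 13) = 34 mg/L × 487,000 L = 16,560 g cyanuric acid.
At 97% purity: 16,560 / 0.97 = 17,070 g product.

17.1 kg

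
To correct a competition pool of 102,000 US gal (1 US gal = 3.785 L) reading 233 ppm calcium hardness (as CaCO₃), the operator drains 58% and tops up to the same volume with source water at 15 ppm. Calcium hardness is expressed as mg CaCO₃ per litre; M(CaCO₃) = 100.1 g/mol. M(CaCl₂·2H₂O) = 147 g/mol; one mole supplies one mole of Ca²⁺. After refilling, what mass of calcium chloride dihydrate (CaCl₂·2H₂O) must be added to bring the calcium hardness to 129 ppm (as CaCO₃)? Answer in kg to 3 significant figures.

Volume: 102,000 US gal × 3.785 L/gal = 386,070 L.
After draining 58% and refilling: 233 × 0.42 + 15 × 0.58 = 106.56 ppm.
Deficit to target: 129 − 106.56 = 22.44 mg/L.
As CaCO₃: 22.44 mg/L × 386,070 L = 8663 g; ÷ 100.1 = 86.55 mol Ca²⁺.
Mass: 86.55 × 147 = 12,720 g.

12.7 kg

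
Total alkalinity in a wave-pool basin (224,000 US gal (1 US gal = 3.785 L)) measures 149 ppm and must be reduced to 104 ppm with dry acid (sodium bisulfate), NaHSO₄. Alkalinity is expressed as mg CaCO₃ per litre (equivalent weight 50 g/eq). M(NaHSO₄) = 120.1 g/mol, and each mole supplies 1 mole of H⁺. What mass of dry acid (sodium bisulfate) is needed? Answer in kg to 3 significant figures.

91.6 kg

Volume: 224,000 US gal × 3.785 L/gal = 847,840 L.
Alkalinity to neutralize: (149 − 104) = 45 mg/L as CaCO₃ × 847,840 L = 38,150 g as CaCO₃.
Equivalents of H⁺ required: 38,150 ÷ 50 g/eq = 763.1 eq = 763.1 mol NaHSO₄.
Mass of NaHSO₄: 763.1 × 120.1 = 91,640 g.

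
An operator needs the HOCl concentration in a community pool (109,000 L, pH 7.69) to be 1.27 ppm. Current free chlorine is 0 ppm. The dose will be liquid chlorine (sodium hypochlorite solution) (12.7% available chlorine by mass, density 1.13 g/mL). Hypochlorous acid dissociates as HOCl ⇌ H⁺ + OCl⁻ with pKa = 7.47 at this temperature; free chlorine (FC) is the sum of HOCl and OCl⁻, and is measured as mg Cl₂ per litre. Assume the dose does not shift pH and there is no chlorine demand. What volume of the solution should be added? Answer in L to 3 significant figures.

2.57 L

[OCl⁻]/[HOCl] = 10^(pH − pKa) = 10^(7.69 − 7.47) = 1.66; fraction as HOCl = 1/(1 + 1.66) = 0.376.
Free chlorine required for 1.27 ppm HOCl: 1.27 / 0.376 = 3.378 ppm.
FC to add: 3.378 − 0 = 3.378 mg/L as Cl₂.
Cl₂ equivalent: 3.378 mg/L × 109,000 L = 368.2 g.
Product at 12.7% available Cl: 368.2 / 0.127 = 2899 g.
Volume: 2899 g ÷ 1.13 g/mL = 2565 mL.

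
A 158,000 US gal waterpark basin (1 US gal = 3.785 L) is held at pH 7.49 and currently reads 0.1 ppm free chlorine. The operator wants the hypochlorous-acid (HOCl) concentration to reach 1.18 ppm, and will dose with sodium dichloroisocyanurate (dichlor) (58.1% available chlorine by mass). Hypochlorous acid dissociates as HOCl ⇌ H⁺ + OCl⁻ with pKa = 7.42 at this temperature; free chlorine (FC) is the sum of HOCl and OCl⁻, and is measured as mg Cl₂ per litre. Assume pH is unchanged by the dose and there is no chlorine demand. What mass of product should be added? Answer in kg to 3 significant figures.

Volume: 158,000 US gal × 3.785 L/gal = 598,030 L.
[OCl⁻]/[HOCl] = 10^(pH − pKa) = 10^(7.49 − 7.42) = 1.175; fraction as HOCl = 1/(1 + 1.175) = 0.4598.
Free chlorine required for 1.18 ppm HOCl: 1.18 / 0.4598 = 2.566 ppm.
FC to add: 2.566 − 0.1 = 2.466 mg/L as Cl₂.
Cl₂ equivalent: 2.466 mg/L × 598,030 L = 1475 g.
Product at 58.1% available Cl: 1475 / 0.581 = 2539 g.

2.54 kg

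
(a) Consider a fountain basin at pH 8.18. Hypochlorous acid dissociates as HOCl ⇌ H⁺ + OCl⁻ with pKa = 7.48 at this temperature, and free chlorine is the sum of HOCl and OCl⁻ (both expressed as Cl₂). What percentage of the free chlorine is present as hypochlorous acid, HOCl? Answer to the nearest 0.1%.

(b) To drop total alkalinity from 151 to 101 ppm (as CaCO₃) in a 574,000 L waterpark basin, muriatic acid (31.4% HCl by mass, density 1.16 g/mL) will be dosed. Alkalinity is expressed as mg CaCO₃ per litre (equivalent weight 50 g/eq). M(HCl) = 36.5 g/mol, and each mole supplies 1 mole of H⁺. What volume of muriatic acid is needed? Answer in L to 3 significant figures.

(a) 16.6%; (b) 57.5 L

(a) [OCl⁻]/[HOCl] = 10^(pH − pKa) = 10^(8.18 − 7.48) = 10^0.70 = 5.012.
(a) Fraction as HOCl = 1 / (1 + 5.012) = 0.1663.

(b) Alkalinity to neutralize: (151 − 101) = 50 mg/L as CaCO₃ × 574,000 L = 28,700 g as CaCO₃.
(b) Equivalents of H⁺ required: 28,700 ÷ 50 g/eq = 574 eq = 574 mol HCl.
(b) Mass of HCl: 574 × 36.5 = 20,950 g.
(b) Mass of 31.4% solution: 20,950 / 0.314 = 66,720 g.
(b) Volume: 66,720 g ÷ 1.16 g/mL = 57,520 mL.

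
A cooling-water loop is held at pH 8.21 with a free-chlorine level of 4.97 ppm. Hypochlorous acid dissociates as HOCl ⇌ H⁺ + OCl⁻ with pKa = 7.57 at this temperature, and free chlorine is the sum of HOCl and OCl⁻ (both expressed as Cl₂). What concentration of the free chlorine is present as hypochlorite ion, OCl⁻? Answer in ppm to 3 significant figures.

4.04 ppm

[OCl⁻]/[HOCl] = 10^(pH − pKa) = 10^(8.21 − 7.57) = 10^0.64 = 4.365.
Fraction as HOCl = 1 / (1 + 4.365) = 0.1864.
OCl⁻ = (1 − 0.1864) × 4.97 ppm = 4.044 ppm.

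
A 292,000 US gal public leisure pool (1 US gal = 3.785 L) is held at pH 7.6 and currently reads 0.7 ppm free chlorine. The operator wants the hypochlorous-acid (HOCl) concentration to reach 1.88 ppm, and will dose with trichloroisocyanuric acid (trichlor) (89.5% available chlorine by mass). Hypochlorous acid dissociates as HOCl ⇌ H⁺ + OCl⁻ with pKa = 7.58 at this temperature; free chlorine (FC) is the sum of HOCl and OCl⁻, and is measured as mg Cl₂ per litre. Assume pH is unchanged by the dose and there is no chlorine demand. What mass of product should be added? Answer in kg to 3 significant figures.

3.89 kg

Volume: 292,000 US gal × 3.785 L/gal = 1,105,220 L.
[OCl⁻]/[HOCl] = 10^(pH − pKa) = 10^(7.6 − 7.58) = 1.047; fraction as HOCl = 1/(1 + 1.047) = 0.4885.
Free chlorine required for 1.88 ppm HOCl: 1.88 / 0.4885 = 3.849 ppm.
FC to add: 3.849 − 0.7 = 3.149 mg/L as Cl₂.
Cl₂ equivalent: 3.149 mg/L × 1,105,220 L = 3480 g.
Product at 89.5% available Cl: 3480 / 0.895 = 3888 g.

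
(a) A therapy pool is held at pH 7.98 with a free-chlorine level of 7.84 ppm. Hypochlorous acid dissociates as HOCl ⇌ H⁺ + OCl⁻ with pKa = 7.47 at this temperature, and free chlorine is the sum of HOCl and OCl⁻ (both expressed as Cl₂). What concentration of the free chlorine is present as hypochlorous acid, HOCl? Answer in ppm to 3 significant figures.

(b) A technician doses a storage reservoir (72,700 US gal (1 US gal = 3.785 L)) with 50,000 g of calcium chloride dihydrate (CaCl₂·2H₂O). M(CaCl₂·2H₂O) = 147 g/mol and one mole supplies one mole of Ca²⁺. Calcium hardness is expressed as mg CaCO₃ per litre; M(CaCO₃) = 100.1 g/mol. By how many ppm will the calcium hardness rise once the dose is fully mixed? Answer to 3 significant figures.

(a) 1.85 ppm; (b) 124 ppm

(a) [OCl⁻]/[HOCl] = 10^(pH − pKa) = 10^(7.98 − 7.47) = 10^0.51 = 3.236.
(a) Fraction as HOCl = 1 / (1 + 3.236) = 0.2361.
(a) HOCl = 0.2361 × 7.84 ppm = 1.851 ppm.

(b) Volume: 72,700 US gal × 3.785 L/gal = 275,170 L.
(b) Moles of Ca²⁺: 50,000 g ÷ 147 g/mol = 340.1 mol.
(b) As CaCO₃: 340.1 mol × 100.1 g/mol = 34,050 g.
(b) Rise: 34,050 g / 275,170 L × 1000 = 123.7 mg/L.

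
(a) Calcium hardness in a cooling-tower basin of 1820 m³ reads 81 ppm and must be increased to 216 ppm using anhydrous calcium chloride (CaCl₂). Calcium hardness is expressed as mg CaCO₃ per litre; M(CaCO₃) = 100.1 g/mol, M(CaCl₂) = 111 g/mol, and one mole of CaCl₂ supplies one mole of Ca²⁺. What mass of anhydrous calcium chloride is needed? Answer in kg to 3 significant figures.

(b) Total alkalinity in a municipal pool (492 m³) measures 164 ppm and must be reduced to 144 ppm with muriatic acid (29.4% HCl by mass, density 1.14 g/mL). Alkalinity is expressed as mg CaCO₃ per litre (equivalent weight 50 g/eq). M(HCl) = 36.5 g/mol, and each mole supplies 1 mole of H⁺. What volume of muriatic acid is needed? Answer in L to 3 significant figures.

(a) Volume: 1820 m³ = 1,820,000 L.
(a) Hardness to add: (216 − 81) = 135 mg/L as CaCO₃ × 1,820,000 L = 245,700 g as CaCO₃.
(a) Moles of Ca²⁺ (1 mol Ca²⁺ ≡ 1 mol CaCO₃): 245,700 / 100.1 g/mol = 2455 mol.
(a) Mass of CaCl₂: 2455 × 111 = 272,500 g.

(b) Volume: 492 m³ = 492,000 L.
(b) Alkalinity to neutralize: (164 − 144) = 20 mg/L as CaCO₃ × 492,000 L = 9840 g as CaCO₃.
(b) Equivalents of H⁺ required: 9840 ÷ 50 g/eq = 196.8 eq = 196.8 mol HCl.
(b) Mass of HCl: 196.8 × 36.5 = 7183 g.
(b) Mass of 29.4% solution: 7183 / 0.294 = 24,430 g.
(b) Volume: 24,430 g ÷ 1.14 g/mL = 21,430 mL.

(a) 272 kg; (b) 21.4 L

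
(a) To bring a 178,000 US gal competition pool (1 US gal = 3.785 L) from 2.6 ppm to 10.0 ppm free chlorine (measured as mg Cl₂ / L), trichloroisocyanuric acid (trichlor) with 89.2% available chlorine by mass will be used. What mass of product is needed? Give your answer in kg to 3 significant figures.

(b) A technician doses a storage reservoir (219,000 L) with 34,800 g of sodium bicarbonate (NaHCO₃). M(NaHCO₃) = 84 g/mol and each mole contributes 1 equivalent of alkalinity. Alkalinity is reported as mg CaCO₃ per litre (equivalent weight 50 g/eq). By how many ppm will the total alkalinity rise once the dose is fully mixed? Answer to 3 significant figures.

(a) Volume: 178,000 US gal × 3.785 L/gal = 673,730 L.
(a) Chlorine deficit: 10.0 − 2.6 = 7.4 ppm = 7.4 mg/L as Cl₂.
(a) Cl₂ equivalent needed: 7.4 mg/L × 673,730 L = 4,986,000 mg = 4986 g.
(a) Product at 89.2% available chlorine: 4986 / 0.892 = 5589 g.

(b) Moles of NaHCO₃: 34,800 g ÷ 84 g/mol = 414.3 mol → 414.3 eq of alkalinity.
(b) As CaCO₃: 414.3 eq × 50 g/eq = 20,710 g.
(b) Rise: 20,710 g / 219,000 L × 1000 = 94.59 mg/L.

(a) 5.59 kg; (b) 94.6 ppm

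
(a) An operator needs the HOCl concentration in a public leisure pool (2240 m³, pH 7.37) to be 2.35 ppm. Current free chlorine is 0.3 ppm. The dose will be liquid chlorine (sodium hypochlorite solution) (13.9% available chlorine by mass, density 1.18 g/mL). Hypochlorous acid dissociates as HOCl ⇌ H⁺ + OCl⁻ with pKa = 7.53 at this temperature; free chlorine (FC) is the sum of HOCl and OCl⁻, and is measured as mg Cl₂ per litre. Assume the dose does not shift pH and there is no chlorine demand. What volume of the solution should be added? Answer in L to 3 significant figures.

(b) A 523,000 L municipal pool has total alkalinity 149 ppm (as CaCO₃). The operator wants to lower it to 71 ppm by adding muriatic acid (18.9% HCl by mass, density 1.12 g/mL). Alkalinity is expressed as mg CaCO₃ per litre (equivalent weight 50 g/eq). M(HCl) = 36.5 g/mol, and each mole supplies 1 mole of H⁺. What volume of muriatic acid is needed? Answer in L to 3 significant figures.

(a) 50.2 L; (b) 141 L

(a) Volume: 2240 m³ = 2,240,000 L.
(a) [OCl⁻]/[HOCl] = 10^(pH − pKa) = 10^(7.37 − 7.53) = 0.6918; fraction as HOCl = 1/(1 + 0.6918) = 0.5911.
(a) Free chlorine required for 2.35 ppm HOCl: 2.35 / 0.5911 = 3.976 ppm.
(a) FC to add: 3.976 − 0.3 = 3.676 mg/L as Cl₂.
(a) Cl₂ equivalent: 3.676 mg/L × 2,240,000 L = 8234 g.
(a) Product at 13.9% available Cl: 8234 / 0.139 = 59,240 g.
(a) Volume: 59,240 g ÷ 1.18 g/mL = 50,200 mL.

(b) Alkalinity to neutralize: (149 − 71) = 78 mg/L as CaCO₃ × 523,000 L = 40,790 g as CaCO₃.
(b) Equivalents of H⁺ required: 40,790 ÷ 50 g/eq = 815.9 eq = 815.9 mol HCl.
(b) Mass of HCl: 815.9 × 36.5 = 29,780 g.
(b) Mass of 18.9% solution: 29,780 / 0.189 = 157,600 g.
(b) Volume: 157,600 g ÷ 1.12 g/mL = 140,700 mL.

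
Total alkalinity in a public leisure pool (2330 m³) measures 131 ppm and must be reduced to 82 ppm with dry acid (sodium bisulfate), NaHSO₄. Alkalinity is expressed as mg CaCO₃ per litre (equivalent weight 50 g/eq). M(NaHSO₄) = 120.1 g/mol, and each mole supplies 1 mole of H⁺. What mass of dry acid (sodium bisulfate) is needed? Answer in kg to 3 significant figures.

Volume: 2330 m³ = 2,330,000 L.
Alkalinity to neutralize: (131 − 82) = 49 mg/L as CaCO₃ × 2,330,000 L = 114,200 g as CaCO₃.
Equivalents of H⁺ required: 114,200 ÷ 50 g/eq = 2283 eq = 2283 mol NaHSO₄.
Mass of NaHSO₄: 2283 × 120.1 = 274,200 g.

274 kg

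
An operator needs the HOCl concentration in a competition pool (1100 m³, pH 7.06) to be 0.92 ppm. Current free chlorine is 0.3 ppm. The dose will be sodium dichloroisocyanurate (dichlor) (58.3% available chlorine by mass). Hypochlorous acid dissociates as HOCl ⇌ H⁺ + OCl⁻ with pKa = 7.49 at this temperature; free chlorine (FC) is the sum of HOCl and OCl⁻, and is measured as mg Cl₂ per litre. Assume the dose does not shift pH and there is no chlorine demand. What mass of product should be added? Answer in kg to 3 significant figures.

1.81 kg

Volume: 1100 m³ = 1,100,000 L.
[OCl⁻]/[HOCl] = 10^(pH − pKa) = 10^(7.06 − 7.49) = 0.3715; fraction as HOCl = 1/(1 + 0.3715) = 0.7291.
Free chlorine required for 0.92 ppm HOCl: 0.92 / 0.7291 = 1.262 ppm.
FC to add: 1.262 − 0.3 = 0.9618 mg/L as Cl₂.
Cl₂ equivalent: 0.9618 mg/L × 1,100,000 L = 1058 g.
Product at 58.3% available Cl: 1058 / 0.583 = 1815 g.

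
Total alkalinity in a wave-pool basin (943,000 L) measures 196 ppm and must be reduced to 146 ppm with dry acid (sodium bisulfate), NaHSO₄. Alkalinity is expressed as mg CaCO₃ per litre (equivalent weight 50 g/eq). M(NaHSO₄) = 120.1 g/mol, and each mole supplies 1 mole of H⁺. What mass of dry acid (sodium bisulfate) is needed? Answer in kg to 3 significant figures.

113 kg

Alkalinity to neutralize: (196 − 146) = 50 mg/L as CaCO₃ × 943,000 L = 47,150 g as CaCO₃.
Equivalents of H⁺ required: 47,150 ÷ 50 g/eq = 943 eq = 943 mol NaHSO₄.
Mass of NaHSO₄: 943 × 120.1 = 113,300 g.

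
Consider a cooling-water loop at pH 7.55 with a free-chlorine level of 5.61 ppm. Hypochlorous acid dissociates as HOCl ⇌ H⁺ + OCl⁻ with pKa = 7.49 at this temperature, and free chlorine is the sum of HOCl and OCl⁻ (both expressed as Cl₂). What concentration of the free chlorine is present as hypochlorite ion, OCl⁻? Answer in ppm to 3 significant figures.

3.00 ppm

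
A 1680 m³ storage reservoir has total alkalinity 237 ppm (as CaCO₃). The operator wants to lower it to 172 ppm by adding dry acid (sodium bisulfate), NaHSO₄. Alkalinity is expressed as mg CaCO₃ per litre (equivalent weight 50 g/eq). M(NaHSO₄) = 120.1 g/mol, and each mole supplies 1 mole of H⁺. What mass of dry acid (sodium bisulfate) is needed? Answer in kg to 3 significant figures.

Volume: 1680 m³ = 1,680,000 L.
Alkalinity to neutralize: (237 − 172) = 65 mg/L as CaCO₃ × 1,680,000 L = 109,200 g as CaCO₃.
Equivalents of H⁺ required: 109,200 ÷ 50 g/eq = 2184 eq = 2184 mol NaHSO₄.
Mass of NaHSO₄: 2184 × 120.1 = 262,300 g.

262 kg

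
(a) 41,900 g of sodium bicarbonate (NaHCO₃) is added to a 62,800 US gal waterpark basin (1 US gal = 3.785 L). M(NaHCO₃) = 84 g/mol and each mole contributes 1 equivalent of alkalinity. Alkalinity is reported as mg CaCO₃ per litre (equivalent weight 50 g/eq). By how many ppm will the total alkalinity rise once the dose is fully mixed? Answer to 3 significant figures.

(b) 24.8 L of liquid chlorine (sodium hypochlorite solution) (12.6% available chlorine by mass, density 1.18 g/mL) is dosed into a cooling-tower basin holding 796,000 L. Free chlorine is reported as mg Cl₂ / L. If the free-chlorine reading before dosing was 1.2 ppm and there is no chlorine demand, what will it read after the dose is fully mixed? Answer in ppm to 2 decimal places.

(a) 105 ppm; (b) 5.83 ppm

(a) Volume: 62,800 US gal × 3.785 L/gal = 237,698 L.
(a) Moles of NaHCO₃: 41,900 g ÷ 84 g/mol = 498.8 mol → 498.8 eq of alkalinity.
(a) As CaCO₃: 498.8 eq × 50 g/eq = 24,940 g.
(a) Rise: 24,940 g / 237,698 L × 1000 = 104.9 mg/L.

(b) Mass of solution: 24.8 L × 1000 mL/L × 1.18 g/mL = 29,260 g.
(b) Available chlorine delivered: 29,260 g × 0.126 = 3687 g as Cl₂.
(b) Concentration rise: 3687 g / 796,000 L = 4.632 mg/L = 4.63 ppm.
(b) Final FC: 1.2 + 4.63 = 5.83 ppm.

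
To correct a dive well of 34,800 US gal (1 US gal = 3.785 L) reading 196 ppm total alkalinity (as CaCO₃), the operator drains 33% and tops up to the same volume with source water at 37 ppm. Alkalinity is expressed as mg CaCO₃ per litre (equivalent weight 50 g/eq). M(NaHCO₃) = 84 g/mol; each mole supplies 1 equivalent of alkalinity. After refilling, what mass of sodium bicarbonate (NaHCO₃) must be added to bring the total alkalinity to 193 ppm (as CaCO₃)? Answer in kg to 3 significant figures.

10.9 kg

Volume: 34,800 US gal × 3.785 L/gal = 131,718 L.
After draining 33% and refilling: 196 × 0.67 + 37 × 0.33 = 143.53 ppm.
Deficit to target: 193 − 143.53 = 49.47 mg/L.
As CaCO₃: 49.47 mg/L × 131,718 L = 6516 g; ÷ 50 g/eq ÷ 1 = 130.3 mol NaHCO₃.
Mass: 130.3 × 84 = 10,950 g.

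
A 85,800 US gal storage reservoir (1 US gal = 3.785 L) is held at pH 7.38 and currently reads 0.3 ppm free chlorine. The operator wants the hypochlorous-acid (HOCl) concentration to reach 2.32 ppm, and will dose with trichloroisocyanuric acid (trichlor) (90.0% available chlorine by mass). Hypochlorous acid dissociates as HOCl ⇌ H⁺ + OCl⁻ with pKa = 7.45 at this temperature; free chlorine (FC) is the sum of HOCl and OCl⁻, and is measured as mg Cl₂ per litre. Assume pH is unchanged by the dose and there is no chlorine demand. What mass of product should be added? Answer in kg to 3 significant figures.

Volume: 85,800 US gal × 3.785 L/gal = 324,753 L.
[OCl⁻]/[HOCl] = 10^(pH − pKa) = 10^(7.38 − 7.45) = 0.8511; fraction as HOCl = 1/(1 + 0.8511) = 0.5402.
Free chlorine required for 2.32 ppm HOCl: 2.32 / 0.5402 = 4.295 ppm.
FC to add: 4.295 − 0.3 = 3.995 mg/L as Cl₂.
Cl₂ equivalent: 3.995 mg/L × 324,753 L = 1297 g.
Product at 90.0% available Cl: 1297 / 0.9 = 1441 g.

1.44 kg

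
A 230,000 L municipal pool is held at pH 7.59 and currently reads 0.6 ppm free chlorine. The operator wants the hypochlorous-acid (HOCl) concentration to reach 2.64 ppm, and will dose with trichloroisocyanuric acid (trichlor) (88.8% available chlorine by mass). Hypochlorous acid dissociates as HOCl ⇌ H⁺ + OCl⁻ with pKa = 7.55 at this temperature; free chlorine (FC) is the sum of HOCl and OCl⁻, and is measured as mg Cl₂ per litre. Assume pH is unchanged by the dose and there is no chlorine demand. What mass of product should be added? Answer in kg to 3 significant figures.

[OCl⁻]/[HOCl] = 10^(pH − pKa) = 10^(7.59 − 7.55) = 1.096; fraction as HOCl = 1/(1 + 1.096) = 0.477.
Free chlorine required for 2.64 ppm HOCl: 2.64 / 0.477 = 5.535 ppm.
FC to add: 5.535 − 0.6 = 4.935 mg/L as Cl₂.
Cl₂ equivalent: 4.935 mg/L × 230,000 L = 1135 g.
Product at 88.8% available Cl: 1135 / 0.888 = 1278 g.

1.28 kg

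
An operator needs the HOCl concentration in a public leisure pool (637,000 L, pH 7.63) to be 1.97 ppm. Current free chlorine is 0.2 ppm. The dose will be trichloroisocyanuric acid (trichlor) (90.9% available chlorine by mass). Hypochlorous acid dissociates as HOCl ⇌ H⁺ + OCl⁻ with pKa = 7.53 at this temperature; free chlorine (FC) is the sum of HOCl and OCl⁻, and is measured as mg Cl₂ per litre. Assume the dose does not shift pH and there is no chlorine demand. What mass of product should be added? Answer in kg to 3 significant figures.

[OCl⁻]/[HOCl] = 10^(pH − pKa) = 10^(7.63 − 7.53) = 1.259; fraction as HOCl = 1/(1 + 1.259) = 0.4427.
Free chlorine required for 1.97 ppm HOCl: 1.97 / 0.4427 = 4.45 ppm.
FC to add: 4.45 − 0.2 = 4.25 mg/L as Cl₂.
Cl₂ equivalent: 4.25 mg/L × 637,000 L = 2707 g.
Product at 90.9% available Cl: 2707 / 0.909 = 2978 g.

2.98 kg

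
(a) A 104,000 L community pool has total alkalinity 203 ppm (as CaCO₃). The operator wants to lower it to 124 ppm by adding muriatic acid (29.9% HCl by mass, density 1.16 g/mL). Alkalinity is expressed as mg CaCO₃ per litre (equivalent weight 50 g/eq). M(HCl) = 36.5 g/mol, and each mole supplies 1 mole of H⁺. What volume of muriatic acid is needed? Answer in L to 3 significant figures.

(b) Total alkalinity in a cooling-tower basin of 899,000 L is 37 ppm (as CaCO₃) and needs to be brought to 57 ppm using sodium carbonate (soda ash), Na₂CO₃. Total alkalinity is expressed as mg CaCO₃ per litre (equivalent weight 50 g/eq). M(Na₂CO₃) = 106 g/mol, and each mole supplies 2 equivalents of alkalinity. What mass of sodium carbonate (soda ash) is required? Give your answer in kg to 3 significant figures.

(a) Alkalinity to neutralize: (203 − 124) = 79 mg/L as CaCO₃ × 104,000 L = 8216 g as CaCO₃.
(a) Equivalents of H⁺ required: 8216 ÷ 50 g/eq = 164.3 eq = 164.3 mol HCl.
(a) Mass of HCl: 164.3 × 36.5 = 5998 g.
(a) Mass of 29.9% solution: 5998 / 0.299 = 20,060 g.
(a) Volume: 20,060 g ÷ 1.16 g/mL = 17,290 mL.

(b) Alkalinity to add: (57 − 37) = 20 mg/L as CaCO₃ × 899,000 L = 17,980 g as CaCO₃.
(b) Equivalents: 17,980 g ÷ 50 g/eq = 359.6 eq.
(b) Each mole of Na₂CO₃ supplies 2 eq, so 359.6 / 2 = 179.8 mol.
(b) Mass: 179.8 mol × 106 g/mol = 19,060 g.

(a) 17.3 L; (b) 19.1 kg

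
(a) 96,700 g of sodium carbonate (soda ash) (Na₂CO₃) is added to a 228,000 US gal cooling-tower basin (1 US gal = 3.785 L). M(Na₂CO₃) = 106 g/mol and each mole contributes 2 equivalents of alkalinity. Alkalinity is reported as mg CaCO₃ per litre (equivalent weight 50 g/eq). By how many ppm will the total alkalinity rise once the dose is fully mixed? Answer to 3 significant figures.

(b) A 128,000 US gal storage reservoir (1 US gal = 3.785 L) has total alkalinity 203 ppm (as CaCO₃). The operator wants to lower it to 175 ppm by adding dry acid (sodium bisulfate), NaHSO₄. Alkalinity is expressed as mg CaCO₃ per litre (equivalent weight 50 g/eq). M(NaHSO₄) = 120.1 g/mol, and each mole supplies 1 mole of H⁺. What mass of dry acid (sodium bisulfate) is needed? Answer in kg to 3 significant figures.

(a) 106 ppm; (b) 32.6 kg

(a) Volume: 228,000 US gal × 3.785 L/gal = 862,980 L.
(a) Moles of Na₂CO₃: 96,700 g ÷ 106 g/mol = 912.3 mol → 1825 eq of alkalinity.
(a) As CaCO₃: 1825 eq × 50 g/eq = 91,230 g.
(a) Rise: 91,230 g / 862,980 L × 1000 = 105.7 mg/L.

(b) Volume: 128,000 US gal × 3.785 L/gal = 484,480 L.
(b) Alkalinity to neutralize: (203 − 175) = 28 mg/L as CaCO₃ × 484,480 L = 13,570 g as CaCO₃.
(b) Equivalents of H⁺ required: 13,570 ÷ 50 g/eq = 271.3 eq = 271.3 mol NaHSO₄.
(b) Mass of NaHSO₄: 271.3 × 120.1 = 32,580 g.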